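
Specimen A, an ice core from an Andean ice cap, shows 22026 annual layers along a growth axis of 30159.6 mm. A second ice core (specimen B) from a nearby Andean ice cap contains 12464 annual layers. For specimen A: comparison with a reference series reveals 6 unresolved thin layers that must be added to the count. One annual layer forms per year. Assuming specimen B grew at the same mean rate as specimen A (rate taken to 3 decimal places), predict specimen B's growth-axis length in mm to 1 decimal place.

Specimen A: after corrections the count is 22026 + 6 = 22032 annual layers.
A: Mean rate = 30159.6 mm / 22032 years ≈ 1.369 mm per year.
Length of B = 1.369 × 12464 = 17063.2 mm.

17063.2 mm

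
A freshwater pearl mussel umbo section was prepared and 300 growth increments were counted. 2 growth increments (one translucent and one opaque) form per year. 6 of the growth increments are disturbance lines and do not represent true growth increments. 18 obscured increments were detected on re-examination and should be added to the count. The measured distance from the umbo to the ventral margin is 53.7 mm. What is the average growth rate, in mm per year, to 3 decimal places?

Correcting the raw count gives 300 − 6 + 18 = 312 true growth increments.
Dividing by 2 growth increments per year: 312 / 2 = 156 years.
Extension rate ≈ 53.7 / 156 = 0.344 mm per year.

0.344 mm per year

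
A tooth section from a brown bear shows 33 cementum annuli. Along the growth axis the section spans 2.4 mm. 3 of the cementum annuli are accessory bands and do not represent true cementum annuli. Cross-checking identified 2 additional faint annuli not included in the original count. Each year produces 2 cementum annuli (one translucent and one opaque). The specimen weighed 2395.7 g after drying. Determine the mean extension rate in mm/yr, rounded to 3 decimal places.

0.150 mm/yr

True cementum annulus count = 33 − 3 + 2 = 32.
Dividing by 2 cementum annuli per year: 32 / 2 = 16 years.
2.4 mm over 16 years gives 2.4 / 16 ≈ 0.150 mm/yr.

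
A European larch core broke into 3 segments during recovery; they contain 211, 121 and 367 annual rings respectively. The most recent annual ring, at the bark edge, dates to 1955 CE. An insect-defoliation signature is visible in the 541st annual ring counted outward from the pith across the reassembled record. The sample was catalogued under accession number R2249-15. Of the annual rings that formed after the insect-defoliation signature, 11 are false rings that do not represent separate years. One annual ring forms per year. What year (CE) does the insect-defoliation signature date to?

Total annual rings = 211 + 121 + 367 = 699.
699 − 541 = 158 annual rings lie beyond the insect-defoliation signature toward the bark edge.
Removing the 11 false annual rings leaves 158 − 11 = 147 true annual rings beyond the insect-defoliation signature.
1955 − 147 = 1808 CE.

1808 CE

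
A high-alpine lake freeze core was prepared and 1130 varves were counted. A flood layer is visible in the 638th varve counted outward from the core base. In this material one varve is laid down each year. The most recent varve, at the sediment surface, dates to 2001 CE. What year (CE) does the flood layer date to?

1509 CE

1130 − 638 = 492 varves lie beyond the flood layer toward the sediment surface.
2001 − 492 = 1509 CE.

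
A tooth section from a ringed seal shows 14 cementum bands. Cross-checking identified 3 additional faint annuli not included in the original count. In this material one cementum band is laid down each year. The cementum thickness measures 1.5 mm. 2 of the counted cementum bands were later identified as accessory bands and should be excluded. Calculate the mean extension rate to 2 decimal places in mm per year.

After corrections the count is 14 − 2 + 3 = 15 cementum bands.
1.5 mm over 15 years gives 1.5 / 15 ≈ 0.10 mm per year.

0.10 mm per year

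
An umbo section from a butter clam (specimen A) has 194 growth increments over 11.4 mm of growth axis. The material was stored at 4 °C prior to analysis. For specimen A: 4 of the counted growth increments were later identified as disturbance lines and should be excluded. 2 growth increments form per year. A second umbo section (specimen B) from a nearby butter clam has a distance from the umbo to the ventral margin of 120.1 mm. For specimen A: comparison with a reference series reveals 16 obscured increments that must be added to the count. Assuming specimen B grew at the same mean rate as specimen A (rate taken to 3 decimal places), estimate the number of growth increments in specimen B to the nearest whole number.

2164 growth increments

Specimen A: true growth increment count = 194 − 4 + 16 = 206.
Specimen A: 206 growth increments at 2 per year is 206 / 2 = 103 years.
A: 11.4 mm over 103 years gives 11.4 / 103 ≈ 0.111 mm/yr.
For B, 120.1 / 0.111 = 1081.98 years; at 2 growth increments per year that is 1081.98 × 2 ≈ 2164 growth increments.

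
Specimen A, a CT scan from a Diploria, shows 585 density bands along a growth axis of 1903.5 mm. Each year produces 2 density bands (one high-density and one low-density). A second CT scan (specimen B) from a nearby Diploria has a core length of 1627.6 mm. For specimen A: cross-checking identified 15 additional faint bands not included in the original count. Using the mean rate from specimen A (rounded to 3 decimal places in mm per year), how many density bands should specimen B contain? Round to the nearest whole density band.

513 density bands

Specimen A: correcting the raw count gives 585 + 15 = 600 true density bands.
Specimen A: dividing by 2 density bands per year: 600 / 2 = 300 years.
A: 1903.5 mm over 300 years gives 1903.5 / 300 ≈ 6.345 mm/year.
Specimen B: 1627.6 mm / 6.345 mm per year = 256.52 years; at 2 density bands per year that is 256.52 × 2 ≈ 513 density bands.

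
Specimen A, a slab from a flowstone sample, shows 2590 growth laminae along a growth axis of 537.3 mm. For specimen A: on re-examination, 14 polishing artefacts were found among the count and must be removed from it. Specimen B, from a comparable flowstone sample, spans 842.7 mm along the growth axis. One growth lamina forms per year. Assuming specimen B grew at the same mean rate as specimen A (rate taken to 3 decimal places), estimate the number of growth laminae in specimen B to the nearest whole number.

4032 growth laminae

Specimen A: correcting the raw count gives 2590 − 14 = 2576 true growth laminae.
A: 537.3 mm over 2576 years gives 537.3 / 2576 ≈ 0.209 mm/year.
For B, 842.7 / 0.209 = 4032.06 years ≈ 4032 growth laminae.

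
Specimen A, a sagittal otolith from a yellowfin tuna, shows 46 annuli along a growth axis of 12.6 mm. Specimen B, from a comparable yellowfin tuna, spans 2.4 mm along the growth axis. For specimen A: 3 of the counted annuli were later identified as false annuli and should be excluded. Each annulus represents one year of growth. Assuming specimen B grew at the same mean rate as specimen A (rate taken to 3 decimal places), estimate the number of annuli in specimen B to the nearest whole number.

8 annuli

Specimen A: correcting the raw count gives 46 − 3 = 43 true annuli.
A: Extension rate ≈ 12.6 / 43 = 0.293 mm/year.
For B, 2.4 / 0.293 = 8.19 years ≈ 8 annuli.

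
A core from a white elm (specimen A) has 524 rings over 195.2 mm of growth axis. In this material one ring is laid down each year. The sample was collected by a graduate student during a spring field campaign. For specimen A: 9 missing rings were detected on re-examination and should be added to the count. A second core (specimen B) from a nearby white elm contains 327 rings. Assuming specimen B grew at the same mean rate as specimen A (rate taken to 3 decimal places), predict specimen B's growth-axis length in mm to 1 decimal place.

119.7 mm

Specimen A: true ring count = 524 + 9 = 533.
A: Mean rate = 195.2 mm / 533 years ≈ 0.366 mm/year.
For B, 0.366 mm/year × 327 years = 119.7 mm.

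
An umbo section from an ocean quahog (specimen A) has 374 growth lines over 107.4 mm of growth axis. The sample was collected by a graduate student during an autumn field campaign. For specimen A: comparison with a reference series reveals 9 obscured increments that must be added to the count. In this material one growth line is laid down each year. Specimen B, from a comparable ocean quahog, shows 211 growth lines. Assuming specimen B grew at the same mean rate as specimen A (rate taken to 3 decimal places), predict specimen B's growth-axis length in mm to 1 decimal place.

59.1 mm

Specimen A: true growth line count = 374 + 9 = 383.
A: Mean rate = 107.4 mm / 383 years ≈ 0.280 mm/year.
B's length ≈ 0.280 × 211 = 59.1 mm.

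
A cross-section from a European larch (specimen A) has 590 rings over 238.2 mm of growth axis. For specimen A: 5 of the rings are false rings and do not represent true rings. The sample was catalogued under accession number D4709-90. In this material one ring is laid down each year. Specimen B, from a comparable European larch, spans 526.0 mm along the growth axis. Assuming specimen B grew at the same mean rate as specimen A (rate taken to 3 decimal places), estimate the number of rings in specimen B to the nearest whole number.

Specimen A: adjusted count: 590 − 5 = 585 rings.
A: Extension rate ≈ 238.2 / 585 = 0.407 mm/year.
Specimen B: 526.0 mm / 0.407 mm per year = 1292.38 years ≈ 1292 rings.

1292 rings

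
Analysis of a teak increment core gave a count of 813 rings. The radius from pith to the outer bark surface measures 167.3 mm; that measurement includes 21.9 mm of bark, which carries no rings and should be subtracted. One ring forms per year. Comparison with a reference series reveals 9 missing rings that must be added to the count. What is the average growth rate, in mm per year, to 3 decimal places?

0.177 mm per year

After corrections the count is 813 + 9 = 822 rings.
Net length = 167.3 − 21.9 = 145.4 mm.
Extension rate ≈ 145.4 / 822 = 0.177 mm per year.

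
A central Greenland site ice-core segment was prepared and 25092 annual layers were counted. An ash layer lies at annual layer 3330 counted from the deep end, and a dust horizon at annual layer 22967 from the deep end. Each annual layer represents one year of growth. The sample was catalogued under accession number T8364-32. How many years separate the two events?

19637 years

Separation: 22967 − 3330 = 19637 annual layers.
One annual layer per year makes the interval 19637 years.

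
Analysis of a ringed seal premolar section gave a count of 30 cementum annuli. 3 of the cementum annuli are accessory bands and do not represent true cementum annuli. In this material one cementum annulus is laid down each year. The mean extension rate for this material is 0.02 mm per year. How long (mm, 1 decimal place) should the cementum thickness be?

0.5 mm

Correcting the raw count gives 30 − 3 = 27 true cementum annuli.
27 years at 0.02 mm/year gives 0.02 × 27 = 0.5 mm.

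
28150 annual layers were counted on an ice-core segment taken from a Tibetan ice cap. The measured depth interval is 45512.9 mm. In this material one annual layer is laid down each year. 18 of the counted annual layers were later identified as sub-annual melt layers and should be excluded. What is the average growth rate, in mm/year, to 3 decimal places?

Adjusted count: 28150 − 18 = 28132 annual layers.
45512.9 mm over 28132 years gives 45512.9 / 28132 ≈ 1.618 mm/year.

1.618 mm/year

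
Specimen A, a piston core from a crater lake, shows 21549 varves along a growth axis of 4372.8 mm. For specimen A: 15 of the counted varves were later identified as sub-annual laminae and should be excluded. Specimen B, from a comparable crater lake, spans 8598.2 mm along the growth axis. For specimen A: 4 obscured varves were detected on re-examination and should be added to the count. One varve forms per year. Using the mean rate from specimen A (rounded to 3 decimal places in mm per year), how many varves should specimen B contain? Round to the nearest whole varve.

42356 varves

Specimen A: true varve count = 21549 − 15 + 4 = 21538.
A: 4372.8 mm over 21538 years gives 4372.8 / 21538 ≈ 0.203 mm/yr.
Specimen B: 8598.2 mm / 0.203 mm per year = 42355.67 years ≈ 42356 varves.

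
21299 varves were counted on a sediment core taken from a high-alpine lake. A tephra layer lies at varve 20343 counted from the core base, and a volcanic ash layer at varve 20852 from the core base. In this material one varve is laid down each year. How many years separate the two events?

509 years

The two markers are separated by 20852 − 20343 = 509 varves.
At one varve per year, 509 years elapsed between them.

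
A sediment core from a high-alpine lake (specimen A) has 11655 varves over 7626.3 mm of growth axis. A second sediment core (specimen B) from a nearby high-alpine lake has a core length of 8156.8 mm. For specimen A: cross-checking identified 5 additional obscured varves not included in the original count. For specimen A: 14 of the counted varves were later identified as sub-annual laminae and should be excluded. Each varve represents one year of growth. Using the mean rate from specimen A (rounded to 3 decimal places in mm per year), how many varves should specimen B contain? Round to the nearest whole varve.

12453 varves

Specimen A: after corrections the count is 11655 − 14 + 5 = 11646 varves.
A: 7626.3 mm over 11646 years gives 7626.3 / 11646 ≈ 0.655 mm/year.
B spans 8156.8 / 0.655 = 12453.13 years ≈ 12453 varves.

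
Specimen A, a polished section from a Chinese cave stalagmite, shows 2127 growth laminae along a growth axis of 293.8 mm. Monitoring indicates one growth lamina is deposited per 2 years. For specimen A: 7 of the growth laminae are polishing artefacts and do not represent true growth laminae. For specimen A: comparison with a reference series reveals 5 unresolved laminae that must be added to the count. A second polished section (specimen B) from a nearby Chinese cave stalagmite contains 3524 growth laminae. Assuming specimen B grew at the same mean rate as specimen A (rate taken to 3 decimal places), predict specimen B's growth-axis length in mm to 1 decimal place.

Specimen A: true growth lamina count = 2127 − 7 + 5 = 2125.
Specimen A: 2125 growth laminae at 2 years each span 2125 × 2 = 4250 years.
A: Mean rate = 293.8 mm / 4250 years ≈ 0.069 mm per year.
Specimen B: at 2 years per growth lamina, 3524 × 2 = 7048 years. Length of B = 0.069 × 7048 = 486.3 mm.

486.3 mm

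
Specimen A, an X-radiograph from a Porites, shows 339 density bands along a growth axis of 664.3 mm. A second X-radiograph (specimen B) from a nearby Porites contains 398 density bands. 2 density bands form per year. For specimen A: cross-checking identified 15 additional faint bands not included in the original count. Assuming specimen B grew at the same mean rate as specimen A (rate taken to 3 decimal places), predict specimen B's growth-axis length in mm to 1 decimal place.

Specimen A: true density band count = 339 + 15 = 354.
Specimen A: dividing by 2 density bands per year: 354 / 2 = 177 years.
A: Extension rate ≈ 664.3 / 177 = 3.753 mm per year.
Specimen B: 398 density bands at 2 per year is 398 / 2 = 199 years. Length of B = 3.753 × 199 = 746.8 mm.

746.8 mm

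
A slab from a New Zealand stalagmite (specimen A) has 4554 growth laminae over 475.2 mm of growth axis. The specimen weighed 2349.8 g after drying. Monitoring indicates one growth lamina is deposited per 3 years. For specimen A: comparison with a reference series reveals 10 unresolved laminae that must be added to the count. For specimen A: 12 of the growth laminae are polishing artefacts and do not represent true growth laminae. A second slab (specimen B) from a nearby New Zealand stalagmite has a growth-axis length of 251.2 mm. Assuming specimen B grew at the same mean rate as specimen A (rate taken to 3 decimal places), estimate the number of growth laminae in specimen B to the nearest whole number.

Specimen A: true growth lamina count = 4554 − 12 + 10 = 4552.
Specimen A: multiplying by 3 years per growth lamina: 4552 × 3 = 13656 years.
A: Extension rate ≈ 475.2 / 13656 = 0.035 mm per year.
B spans 251.2 / 0.035 = 7177.14 years; at 3 years per growth lamina that is 7177.14 / 3 ≈ 2392 growth laminae.

2392 growth laminae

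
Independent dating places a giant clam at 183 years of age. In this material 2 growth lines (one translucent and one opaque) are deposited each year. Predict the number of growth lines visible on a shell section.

Expected growth lines: 183 × 2 = 366.
So 366 growth lines should be present.

366 growth lines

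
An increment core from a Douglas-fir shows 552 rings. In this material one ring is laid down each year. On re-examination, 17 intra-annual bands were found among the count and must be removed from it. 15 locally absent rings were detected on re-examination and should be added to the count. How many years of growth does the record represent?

True ring count = 552 − 17 + 15 = 550.
With a one-to-one ring periodicity this is 550 years.

550 years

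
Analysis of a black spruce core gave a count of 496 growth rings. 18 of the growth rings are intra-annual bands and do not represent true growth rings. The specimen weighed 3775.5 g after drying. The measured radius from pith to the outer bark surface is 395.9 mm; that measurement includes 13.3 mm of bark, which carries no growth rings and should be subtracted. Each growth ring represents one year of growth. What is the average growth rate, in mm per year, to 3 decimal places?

0.800 mm per year

Correcting the raw count gives 496 − 18 = 478 true growth rings.
Net length = 395.9 − 13.3 = 382.6 mm.
Mean rate = 382.6 mm / 478 years ≈ 0.800 mm per year.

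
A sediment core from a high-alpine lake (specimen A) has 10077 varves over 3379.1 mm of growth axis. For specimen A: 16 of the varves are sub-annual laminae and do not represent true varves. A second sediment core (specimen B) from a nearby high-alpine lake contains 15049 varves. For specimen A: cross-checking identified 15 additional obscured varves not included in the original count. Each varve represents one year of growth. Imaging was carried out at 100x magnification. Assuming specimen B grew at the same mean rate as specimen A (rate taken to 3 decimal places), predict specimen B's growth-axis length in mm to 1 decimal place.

Specimen A: true varve count = 10077 − 16 + 15 = 10076.
A: Extension rate ≈ 3379.1 / 10076 = 0.335 mm per year.
B's length ≈ 0.335 × 15049 = 5041.4 mm.

5041.4 mm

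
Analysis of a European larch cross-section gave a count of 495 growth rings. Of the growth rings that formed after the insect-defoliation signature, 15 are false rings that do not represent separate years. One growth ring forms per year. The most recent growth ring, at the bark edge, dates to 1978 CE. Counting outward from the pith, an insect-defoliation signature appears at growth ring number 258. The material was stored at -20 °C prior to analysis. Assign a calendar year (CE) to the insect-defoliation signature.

1756 CE

Between growth ring 258 and the bark edge there are 495 − 258 = 237 growth rings.
Excluding 15 false growth rings: 237 − 15 = 222.
The growth ring at the bark edge is 1978 CE, so the insect-defoliation signature dates to 1978 − 222 = 1756 CE.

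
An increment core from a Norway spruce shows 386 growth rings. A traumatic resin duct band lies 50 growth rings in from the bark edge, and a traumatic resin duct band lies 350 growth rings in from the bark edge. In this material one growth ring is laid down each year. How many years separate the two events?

300 years

Separation: 350 − 50 = 300 growth rings.
One growth ring per year makes the interval 300 years.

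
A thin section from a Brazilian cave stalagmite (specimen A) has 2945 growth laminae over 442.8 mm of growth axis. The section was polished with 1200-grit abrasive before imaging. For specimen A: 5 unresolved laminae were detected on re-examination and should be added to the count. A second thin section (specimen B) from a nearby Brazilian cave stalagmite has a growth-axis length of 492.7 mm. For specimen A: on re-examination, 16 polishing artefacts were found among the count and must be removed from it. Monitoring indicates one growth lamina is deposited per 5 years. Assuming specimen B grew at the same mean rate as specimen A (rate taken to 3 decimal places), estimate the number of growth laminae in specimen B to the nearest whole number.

Specimen A: true growth lamina count = 2945 − 16 + 5 = 2934.
Specimen A: 2934 growth laminae at 5 years each span 2934 × 5 = 14670 years.
A: Mean rate = 442.8 mm / 14670 years ≈ 0.030 mm/yr.
For B, 492.7 / 0.030 = 16423.33 years; at 5 years per growth lamina that is 16423.33 / 5 ≈ 3285 growth laminae.

3285 growth laminae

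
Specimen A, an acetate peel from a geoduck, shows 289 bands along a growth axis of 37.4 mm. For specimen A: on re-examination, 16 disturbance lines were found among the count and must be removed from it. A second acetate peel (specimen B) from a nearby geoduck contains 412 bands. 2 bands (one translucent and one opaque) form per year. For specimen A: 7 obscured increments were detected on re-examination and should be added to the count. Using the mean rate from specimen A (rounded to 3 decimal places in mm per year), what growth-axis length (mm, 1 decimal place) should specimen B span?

55.0 mm

Specimen A: adjusted count: 289 − 16 + 7 = 280 bands.
Specimen A: with 2 bands per year, 280 / 2 = 140 years.
A: Extension rate ≈ 37.4 / 140 = 0.267 mm/year.
Specimen B: 412 bands at 2 per year is 412 / 2 = 206 years. Length of B = 0.267 × 206 = 55.0 mm.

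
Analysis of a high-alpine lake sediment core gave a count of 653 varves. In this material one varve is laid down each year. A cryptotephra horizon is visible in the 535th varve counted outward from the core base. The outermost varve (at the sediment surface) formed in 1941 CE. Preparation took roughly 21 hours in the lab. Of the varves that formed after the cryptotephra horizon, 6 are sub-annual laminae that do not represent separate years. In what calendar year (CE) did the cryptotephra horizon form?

The cryptotephra horizon sits at varve 535 from the core base, so 653 − 535 = 118 varves formed after it.
Removing the 6 false varves leaves 118 − 6 = 112 true varves beyond the cryptotephra horizon.
1941 − 112 = 1829 CE.

1829 CE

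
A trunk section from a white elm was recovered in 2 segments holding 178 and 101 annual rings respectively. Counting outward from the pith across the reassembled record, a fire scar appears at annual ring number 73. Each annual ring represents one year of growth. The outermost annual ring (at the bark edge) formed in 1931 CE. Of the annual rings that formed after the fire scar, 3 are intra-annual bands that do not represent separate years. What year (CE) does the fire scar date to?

1728 CE

Total annual rings = 178 + 101 = 279.
The fire scar sits at annual ring 73 from the pith, so 279 − 73 = 206 annual rings formed after it.
206 − 3 false = 203 true annual rings after the fire scar.
1931 − 203 = 1728 CE.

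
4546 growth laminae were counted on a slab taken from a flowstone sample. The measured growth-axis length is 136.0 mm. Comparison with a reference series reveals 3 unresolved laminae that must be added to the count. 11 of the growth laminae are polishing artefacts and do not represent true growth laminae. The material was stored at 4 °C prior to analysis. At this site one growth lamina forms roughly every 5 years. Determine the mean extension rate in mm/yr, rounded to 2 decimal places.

Correcting the raw count gives 4546 − 11 + 3 = 4538 true growth laminae.
4538 growth laminae at 5 years each span 4538 × 5 = 22690 years.
Mean rate = 136.0 mm / 22690 years ≈ 0.01 mm/yr.

0.01 mm/yr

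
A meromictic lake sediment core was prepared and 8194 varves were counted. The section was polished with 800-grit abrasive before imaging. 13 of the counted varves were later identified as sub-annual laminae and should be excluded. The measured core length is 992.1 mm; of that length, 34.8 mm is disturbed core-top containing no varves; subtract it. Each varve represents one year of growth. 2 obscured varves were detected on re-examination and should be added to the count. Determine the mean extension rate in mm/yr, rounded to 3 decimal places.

Adjusted count: 8194 − 13 + 2 = 8183 varves.
Removing the 34.8 mm offcut leaves 992.1 − 34.8 = 957.3 mm.
Extension rate ≈ 957.3 / 8183 = 0.117 mm/yr.

0.117 mm/yr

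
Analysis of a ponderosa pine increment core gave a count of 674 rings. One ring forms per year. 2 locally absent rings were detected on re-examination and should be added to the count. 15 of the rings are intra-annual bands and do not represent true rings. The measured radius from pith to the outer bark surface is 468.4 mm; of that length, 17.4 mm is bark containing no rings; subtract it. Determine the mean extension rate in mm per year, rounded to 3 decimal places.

True ring count = 674 − 15 + 2 = 661.
The growth record spans 468.4 − 17.4 = 451.0 mm.
Mean rate = 451.0 mm / 661 years ≈ 0.682 mm per year.

0.682 mm per year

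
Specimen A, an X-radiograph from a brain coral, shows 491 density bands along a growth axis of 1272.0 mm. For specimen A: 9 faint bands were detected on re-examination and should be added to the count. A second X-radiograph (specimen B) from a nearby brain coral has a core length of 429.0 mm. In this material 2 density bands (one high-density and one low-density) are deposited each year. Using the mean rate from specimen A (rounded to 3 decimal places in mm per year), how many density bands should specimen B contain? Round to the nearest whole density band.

Specimen A: true density band count = 491 + 9 = 500.
Specimen A: dividing by 2 density bands per year: 500 / 2 = 250 years.
A: Mean rate = 1272.0 mm / 250 years ≈ 5.088 mm/year.
Specimen B: 429.0 mm / 5.088 mm per year = 84.32 years; at 2 density bands per year that is 84.32 × 2 ≈ 169 density bands.

169 density bands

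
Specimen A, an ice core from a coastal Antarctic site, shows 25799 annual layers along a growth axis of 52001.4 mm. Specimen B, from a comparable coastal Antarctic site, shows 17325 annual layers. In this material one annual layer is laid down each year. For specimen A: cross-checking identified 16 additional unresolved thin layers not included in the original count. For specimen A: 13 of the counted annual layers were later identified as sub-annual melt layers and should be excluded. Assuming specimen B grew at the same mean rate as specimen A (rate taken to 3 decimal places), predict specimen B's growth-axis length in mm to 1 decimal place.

Specimen A: adjusted count: 25799 − 13 + 16 = 25802 annual layers.
A: Mean rate = 52001.4 mm / 25802 years ≈ 2.015 mm/yr.
Length of B = 2.015 × 17325 = 34909.9 mm.

34909.9 mm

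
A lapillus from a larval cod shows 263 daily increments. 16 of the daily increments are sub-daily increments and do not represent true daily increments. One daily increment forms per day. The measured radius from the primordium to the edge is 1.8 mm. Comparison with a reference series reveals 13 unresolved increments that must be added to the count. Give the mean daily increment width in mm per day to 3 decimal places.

0.007 mm per day

After corrections the count is 263 − 16 + 13 = 260 daily increments.
Mean rate = 1.8 mm / 260 days ≈ 0.007 mm per day.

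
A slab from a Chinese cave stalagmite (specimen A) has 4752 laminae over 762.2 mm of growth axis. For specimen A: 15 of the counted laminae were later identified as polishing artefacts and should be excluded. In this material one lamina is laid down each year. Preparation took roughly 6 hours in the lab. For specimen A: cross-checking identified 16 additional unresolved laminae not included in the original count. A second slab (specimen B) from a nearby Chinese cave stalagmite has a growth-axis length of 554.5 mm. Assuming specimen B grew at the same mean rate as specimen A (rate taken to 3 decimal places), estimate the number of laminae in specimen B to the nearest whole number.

Specimen A: correcting the raw count gives 4752 − 15 + 16 = 4753 true laminae.
A: 762.2 mm over 4753 years gives 762.2 / 4753 ≈ 0.160 mm/yr.
B spans 554.5 / 0.160 = 3465.62 years ≈ 3466 laminae.

3466 laminae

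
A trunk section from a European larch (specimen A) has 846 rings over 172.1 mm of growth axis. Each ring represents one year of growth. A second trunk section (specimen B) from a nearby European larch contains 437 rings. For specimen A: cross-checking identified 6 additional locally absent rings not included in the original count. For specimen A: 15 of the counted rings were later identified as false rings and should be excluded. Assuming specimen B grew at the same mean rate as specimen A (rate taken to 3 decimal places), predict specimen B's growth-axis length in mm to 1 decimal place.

90.0 mm

Specimen A: after corrections the count is 846 − 15 + 6 = 837 rings.
A: 172.1 mm over 837 years gives 172.1 / 837 ≈ 0.206 mm/year.
Length of B = 0.206 × 437 = 90.0 mm.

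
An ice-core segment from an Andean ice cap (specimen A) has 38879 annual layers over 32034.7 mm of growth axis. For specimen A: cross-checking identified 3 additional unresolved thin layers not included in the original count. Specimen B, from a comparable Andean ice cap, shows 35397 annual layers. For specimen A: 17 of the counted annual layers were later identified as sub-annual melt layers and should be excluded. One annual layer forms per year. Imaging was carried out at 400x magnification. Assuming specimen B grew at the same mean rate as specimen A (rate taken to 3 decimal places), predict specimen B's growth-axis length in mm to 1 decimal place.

Specimen A: correcting the raw count gives 38879 − 17 + 3 = 38865 true annual layers.
A: 32034.7 mm over 38865 years gives 32034.7 / 38865 ≈ 0.824 mm/year.
For B, 0.824 mm/year × 35397 years = 29167.1 mm.

29167.1 mm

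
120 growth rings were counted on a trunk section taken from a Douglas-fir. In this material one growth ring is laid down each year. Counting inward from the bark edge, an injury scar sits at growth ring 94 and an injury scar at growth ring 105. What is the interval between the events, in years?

11 years

Separation: 105 − 94 = 11 growth rings.
At one growth ring per year, 11 years elapsed between them.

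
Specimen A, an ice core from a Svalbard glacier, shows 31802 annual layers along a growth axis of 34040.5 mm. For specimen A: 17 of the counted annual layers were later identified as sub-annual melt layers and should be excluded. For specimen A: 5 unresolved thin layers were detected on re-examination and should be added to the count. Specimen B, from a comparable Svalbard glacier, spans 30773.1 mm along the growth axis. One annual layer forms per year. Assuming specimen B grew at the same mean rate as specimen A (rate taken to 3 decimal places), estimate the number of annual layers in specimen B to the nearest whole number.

28733 annual layers

Specimen A: true annual layer count = 31802 − 17 + 5 = 31790.
A: 34040.5 mm over 31790 years gives 34040.5 / 31790 ≈ 1.071 mm per year.
For B, 30773.1 / 1.071 = 28733.05 years ≈ 28733 annual layers.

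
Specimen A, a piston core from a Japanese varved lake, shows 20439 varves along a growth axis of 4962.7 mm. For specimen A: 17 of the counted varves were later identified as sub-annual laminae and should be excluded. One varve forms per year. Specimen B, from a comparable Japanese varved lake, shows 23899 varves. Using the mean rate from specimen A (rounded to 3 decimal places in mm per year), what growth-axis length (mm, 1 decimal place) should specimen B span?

Specimen A: after corrections the count is 20439 − 17 = 20422 varves.
A: 4962.7 mm over 20422 years gives 4962.7 / 20422 ≈ 0.243 mm/year.
Length of B = 0.243 × 23899 = 5807.5 mm.

5807.5 mm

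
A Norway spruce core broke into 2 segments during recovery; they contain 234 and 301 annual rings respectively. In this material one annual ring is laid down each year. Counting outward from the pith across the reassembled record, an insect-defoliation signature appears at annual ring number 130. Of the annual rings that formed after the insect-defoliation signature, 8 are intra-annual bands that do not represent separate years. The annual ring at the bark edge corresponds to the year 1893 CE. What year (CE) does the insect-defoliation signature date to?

Total annual rings = 234 + 301 = 535.
The insect-defoliation signature sits at annual ring 130 from the pith, so 535 − 130 = 405 annual rings formed after it.
Removing the 8 false annual rings leaves 405 − 8 = 397 true annual rings beyond the insect-defoliation signature.
1893 − 397 = 1496 CE.

1496 CE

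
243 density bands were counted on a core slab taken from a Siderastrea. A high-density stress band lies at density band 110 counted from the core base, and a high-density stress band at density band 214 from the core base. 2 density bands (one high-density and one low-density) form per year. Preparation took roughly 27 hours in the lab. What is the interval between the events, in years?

Separation: 214 − 110 = 104 density bands.
With 2 density bands per year, 104 / 2 = 52 years.

52 years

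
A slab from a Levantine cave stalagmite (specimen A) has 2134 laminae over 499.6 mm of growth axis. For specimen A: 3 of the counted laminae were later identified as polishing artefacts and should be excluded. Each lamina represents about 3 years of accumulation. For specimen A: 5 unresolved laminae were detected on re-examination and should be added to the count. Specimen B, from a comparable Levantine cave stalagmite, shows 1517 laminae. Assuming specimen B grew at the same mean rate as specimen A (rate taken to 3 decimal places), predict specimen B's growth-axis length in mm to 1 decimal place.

355.0 mm

Specimen A: after corrections the count is 2134 − 3 + 5 = 2136 laminae.
Specimen A: 2136 laminae at 3 years each span 2136 × 3 = 6408 years.
A: Mean rate = 499.6 mm / 6408 years ≈ 0.078 mm per year.
Specimen B: 1517 laminae at 3 years each span 1517 × 3 = 4551 years. Length of B = 0.078 × 4551 = 355.0 mm.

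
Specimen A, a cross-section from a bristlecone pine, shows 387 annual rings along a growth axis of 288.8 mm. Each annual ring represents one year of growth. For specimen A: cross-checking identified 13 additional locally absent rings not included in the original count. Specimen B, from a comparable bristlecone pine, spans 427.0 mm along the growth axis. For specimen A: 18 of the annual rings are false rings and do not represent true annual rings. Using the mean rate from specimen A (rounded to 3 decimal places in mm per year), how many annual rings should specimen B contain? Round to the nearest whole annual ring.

565 annual rings

Specimen A: after corrections the count is 387 − 18 + 13 = 382 annual rings.
A: Extension rate ≈ 288.8 / 382 = 0.756 mm/year.
For B, 427.0 / 0.756 = 564.81 years ≈ 565 annual rings.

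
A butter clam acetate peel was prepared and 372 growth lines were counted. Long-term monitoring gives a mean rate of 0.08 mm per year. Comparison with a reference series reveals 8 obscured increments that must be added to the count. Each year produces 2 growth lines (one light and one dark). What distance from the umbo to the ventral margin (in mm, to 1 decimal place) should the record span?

15.2 mm

Correcting the raw count gives 372 + 8 = 380 true growth lines.
Dividing by 2 growth lines per year: 380 / 2 = 190 years.
Length ≈ 0.08 × 190 = 15.2 mm.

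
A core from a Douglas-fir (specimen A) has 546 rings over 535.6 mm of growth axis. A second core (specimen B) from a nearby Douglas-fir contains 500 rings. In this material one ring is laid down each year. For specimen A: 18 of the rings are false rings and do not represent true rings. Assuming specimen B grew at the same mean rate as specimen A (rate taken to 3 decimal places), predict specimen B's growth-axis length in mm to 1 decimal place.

507.0 mm

Specimen A: adjusted count: 546 − 18 = 528 rings.
A: Mean rate = 535.6 mm / 528 years ≈ 1.014 mm per year.
B's length ≈ 1.014 × 500 = 507.0 mm.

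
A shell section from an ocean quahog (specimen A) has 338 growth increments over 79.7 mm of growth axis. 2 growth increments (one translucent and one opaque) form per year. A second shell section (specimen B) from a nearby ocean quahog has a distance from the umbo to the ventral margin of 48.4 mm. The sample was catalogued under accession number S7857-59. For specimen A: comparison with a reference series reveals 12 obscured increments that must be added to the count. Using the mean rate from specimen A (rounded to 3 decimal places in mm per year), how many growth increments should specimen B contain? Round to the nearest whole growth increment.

213 growth increments

Specimen A: true growth increment count = 338 + 12 = 350.
Specimen A: dividing by 2 growth increments per year: 350 / 2 = 175 years.
A: 79.7 mm over 175 years gives 79.7 / 175 ≈ 0.455 mm/yr.
Specimen B: 48.4 mm / 0.455 mm per year = 106.37 years; at 2 growth increments per year that is 106.37 × 2 ≈ 213 growth increments.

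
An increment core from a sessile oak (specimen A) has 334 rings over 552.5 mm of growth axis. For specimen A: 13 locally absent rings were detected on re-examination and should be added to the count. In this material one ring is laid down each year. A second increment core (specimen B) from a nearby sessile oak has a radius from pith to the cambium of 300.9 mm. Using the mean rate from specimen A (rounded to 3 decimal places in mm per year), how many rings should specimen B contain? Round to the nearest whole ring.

189 rings

Specimen A: after corrections the count is 334 + 13 = 347 rings.
A: Mean rate = 552.5 mm / 347 years ≈ 1.592 mm/yr.
B spans 300.9 / 1.592 = 189.01 years ≈ 189 rings.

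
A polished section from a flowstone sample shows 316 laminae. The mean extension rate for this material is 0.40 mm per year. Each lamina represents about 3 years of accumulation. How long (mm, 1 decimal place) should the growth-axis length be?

379.2 mm

Multiplying by 3 years per lamina: 316 × 3 = 948 years.
Length ≈ 0.40 × 948 = 379.2 mm.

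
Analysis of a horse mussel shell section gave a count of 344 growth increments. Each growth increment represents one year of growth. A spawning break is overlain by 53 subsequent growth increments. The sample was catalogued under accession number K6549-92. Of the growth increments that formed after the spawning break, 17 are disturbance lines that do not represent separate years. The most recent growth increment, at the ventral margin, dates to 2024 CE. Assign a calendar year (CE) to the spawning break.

53 growth increments formed after the spawning break.
53 − 17 false = 36 true growth increments after the spawning break.
The growth increment at the ventral margin is 2024 CE, so the spawning break dates to 2024 − 36 = 1988 CE.

1988 CE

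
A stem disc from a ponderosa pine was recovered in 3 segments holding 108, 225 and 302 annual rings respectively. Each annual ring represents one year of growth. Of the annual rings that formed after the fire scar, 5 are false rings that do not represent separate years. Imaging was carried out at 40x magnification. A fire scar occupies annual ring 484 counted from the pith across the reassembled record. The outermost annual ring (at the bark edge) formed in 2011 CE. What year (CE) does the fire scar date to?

1865 CE

Total annual rings = 108 + 225 + 302 = 635.
635 − 484 = 151 annual rings lie beyond the fire scar toward the bark edge.
Removing the 5 false annual rings leaves 151 − 5 = 146 true annual rings beyond the fire scar.
The annual ring at the bark edge is 2011 CE, so the fire scar dates to 2011 − 146 = 1865 CE.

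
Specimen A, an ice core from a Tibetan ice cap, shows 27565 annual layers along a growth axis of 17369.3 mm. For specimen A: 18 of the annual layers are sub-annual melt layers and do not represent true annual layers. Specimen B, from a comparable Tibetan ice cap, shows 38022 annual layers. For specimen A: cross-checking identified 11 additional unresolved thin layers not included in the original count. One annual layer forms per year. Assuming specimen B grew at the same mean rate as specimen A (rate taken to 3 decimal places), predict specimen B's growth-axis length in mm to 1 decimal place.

Specimen A: correcting the raw count gives 27565 − 18 + 11 = 27558 true annual layers.
A: Extension rate ≈ 17369.3 / 27558 = 0.630 mm/yr.
Length of B = 0.630 × 38022 = 23953.9 mm.

23953.9 mm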